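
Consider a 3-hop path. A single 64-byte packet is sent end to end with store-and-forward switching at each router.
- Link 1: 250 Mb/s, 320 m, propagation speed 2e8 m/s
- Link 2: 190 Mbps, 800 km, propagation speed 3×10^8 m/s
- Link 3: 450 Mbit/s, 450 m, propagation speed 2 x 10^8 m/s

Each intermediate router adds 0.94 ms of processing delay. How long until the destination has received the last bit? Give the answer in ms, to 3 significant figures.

L = 64 × 8 = 512 bits.
Transmission delays (L/R per hop): 0.002048, 0.00269474, 0.00113778 ms; sum = 0.00588051 ms.
Propagation delays (d/s per hop): 0.0016, 2.66667, 0.00225 ms; sum = 2.67052 ms.
Processing at 2 router(s): 2 × 0.94 ms = 1.88 ms.
End-to-end = 4.56 ms.

4.56 ms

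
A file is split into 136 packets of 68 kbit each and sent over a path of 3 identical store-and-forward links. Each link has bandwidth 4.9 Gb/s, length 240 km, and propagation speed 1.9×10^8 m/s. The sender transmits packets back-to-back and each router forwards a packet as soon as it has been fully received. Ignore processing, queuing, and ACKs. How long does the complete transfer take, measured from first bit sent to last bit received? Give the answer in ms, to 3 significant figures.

5.70 ms

Per-hop transmission t_tx = L/R = 68000/4900000000 = 0.0138776 ms.
Per-hop propagation t_prop = 240000/190000000 = 1.26316 ms.
Pipeline fill: first packet needs 3·t_tx to clear all hops; remaining 135 packets each add one t_tx.
Total = (3+136-1)·t_tx + 3·t_prop = 138·0.0138776 + 3·1.26316 = 5.70 ms.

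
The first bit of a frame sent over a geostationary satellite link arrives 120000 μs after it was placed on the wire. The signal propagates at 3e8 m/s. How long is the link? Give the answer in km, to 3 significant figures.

36000 km

d = s × t_prop = 300000000 × 0.12 = 36000 km.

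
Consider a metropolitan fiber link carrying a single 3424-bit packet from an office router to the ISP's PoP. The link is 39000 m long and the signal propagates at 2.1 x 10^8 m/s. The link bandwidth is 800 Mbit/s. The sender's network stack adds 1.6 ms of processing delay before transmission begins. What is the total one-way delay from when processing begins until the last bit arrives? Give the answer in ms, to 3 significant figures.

1.79 ms

Transmission delay = L/R = 3424 / 800000000 = 0.00428 ms.
Propagation delay = d/s = 39000 m / 210000000 m/s = 0.185714 ms.
Plus processing delay 1.6 ms = 1.6 ms.
Total = 1.79 ms.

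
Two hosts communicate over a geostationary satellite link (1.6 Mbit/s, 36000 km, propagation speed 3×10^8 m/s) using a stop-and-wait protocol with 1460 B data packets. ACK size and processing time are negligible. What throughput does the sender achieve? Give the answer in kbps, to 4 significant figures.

t_tx = L/R = 11680/1600000 = 0.0073 s.
t_prop = 36000000/300000000 = 0.12 s; RTT = 0.24 s.
Cycle = t_tx + RTT = 0.2473 s.
Throughput = L / cycle = 11680 / 0.2473 = 47.23 kbps.

47.23 kbps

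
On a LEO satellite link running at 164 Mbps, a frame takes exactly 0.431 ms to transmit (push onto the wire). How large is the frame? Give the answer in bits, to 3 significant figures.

70700 bits

L = R × t_tx = 164000000 b/s × 0.000431 s = 70684 bits.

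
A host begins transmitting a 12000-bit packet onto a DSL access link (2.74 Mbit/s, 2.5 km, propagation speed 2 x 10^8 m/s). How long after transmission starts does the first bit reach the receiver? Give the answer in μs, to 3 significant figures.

12.5 μs

First bit experiences only propagation delay: d/s = 2500/200000000 = 12.5 μs.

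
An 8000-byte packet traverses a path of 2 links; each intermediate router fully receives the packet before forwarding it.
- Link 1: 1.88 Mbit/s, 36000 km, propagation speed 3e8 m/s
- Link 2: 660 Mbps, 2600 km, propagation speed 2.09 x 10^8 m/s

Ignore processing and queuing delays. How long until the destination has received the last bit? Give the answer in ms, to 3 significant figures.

167 ms

L = 8000 × 8 = 64000 bits.
Transmission delays (L/R per hop): 34.0426, 0.0969697 ms; sum = 34.1395 ms.
Propagation delays (d/s per hop): 120, 12.4402 ms; sum = 132.44 ms.
End-to-end = 167 ms.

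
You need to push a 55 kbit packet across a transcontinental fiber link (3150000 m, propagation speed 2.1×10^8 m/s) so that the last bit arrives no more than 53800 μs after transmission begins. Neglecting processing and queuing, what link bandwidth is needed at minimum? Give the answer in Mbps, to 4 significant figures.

Propagation delay = 3150000 / 210000000 = 15000 μs.
Transmission budget = 53800 − 15000 = 38800 μs.
R ≥ L / t_tx = 55000 bits / 0.0388 s = 1.418 Mbps.

1.418 Mbps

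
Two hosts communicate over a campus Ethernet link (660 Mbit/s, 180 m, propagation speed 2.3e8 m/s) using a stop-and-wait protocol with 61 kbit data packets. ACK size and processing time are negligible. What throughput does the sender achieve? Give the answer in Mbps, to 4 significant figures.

649.0 Mbps

t_tx = L/R = 61000/660000000 = 9.24242e-05 s.
t_prop = 180/2.3e+08 = 7.82609e-07 s; RTT = 1.56522e-06 s.
Cycle = t_tx + RTT = 9.39895e-05 s.
Throughput = L / cycle = 61000 / 9.39895e-05 = 649.0 Mbps.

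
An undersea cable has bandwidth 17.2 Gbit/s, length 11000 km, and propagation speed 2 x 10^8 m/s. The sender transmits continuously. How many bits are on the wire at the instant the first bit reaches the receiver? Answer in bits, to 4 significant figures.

Propagation delay = 11000000 / 200000000 = 0.055 s.
BDP = R × t_prop = 17200000000 × 0.055 = 946000000 bits.

946000000 bits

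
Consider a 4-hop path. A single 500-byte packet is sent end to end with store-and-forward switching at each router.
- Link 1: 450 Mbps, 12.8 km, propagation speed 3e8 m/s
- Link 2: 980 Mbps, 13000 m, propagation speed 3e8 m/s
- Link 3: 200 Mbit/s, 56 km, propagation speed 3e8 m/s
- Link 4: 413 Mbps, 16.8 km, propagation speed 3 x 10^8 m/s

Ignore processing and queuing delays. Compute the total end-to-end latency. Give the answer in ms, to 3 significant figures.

L = 500 × 8 = 4000 bits.
Transmission delays (L/R per hop): 0.00888889, 0.00408163, 0.02, 0.00968523 ms; sum = 0.0426558 ms.
Propagation delays (d/s per hop): 0.0426667, 0.0433333, 0.186667, 0.056 ms; sum = 0.328667 ms.
End-to-end = 0.371 ms.

0.371 ms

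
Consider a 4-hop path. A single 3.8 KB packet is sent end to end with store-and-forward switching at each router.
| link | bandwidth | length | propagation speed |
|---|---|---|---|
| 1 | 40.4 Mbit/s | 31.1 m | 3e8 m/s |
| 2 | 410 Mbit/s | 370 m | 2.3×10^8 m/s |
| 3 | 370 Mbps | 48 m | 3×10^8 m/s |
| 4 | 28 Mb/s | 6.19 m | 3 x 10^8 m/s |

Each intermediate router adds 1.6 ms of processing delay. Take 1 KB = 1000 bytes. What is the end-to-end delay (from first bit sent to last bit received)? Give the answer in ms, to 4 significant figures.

6.796 ms

L = 30400 bits.
Transmission delays (L/R per hop): 0.752475, 0.0741463, 0.0821622, 1.08571 ms; sum = 1.9945 ms.
Propagation delays (d/s per hop): 0.000103667, 0.0016087, 0.00016, 2.06333e-05 ms; sum = 0.001893 ms.
Processing at 3 router(s): 3 × 1.6 ms = 4.8 ms.
End-to-end = 6.796 ms.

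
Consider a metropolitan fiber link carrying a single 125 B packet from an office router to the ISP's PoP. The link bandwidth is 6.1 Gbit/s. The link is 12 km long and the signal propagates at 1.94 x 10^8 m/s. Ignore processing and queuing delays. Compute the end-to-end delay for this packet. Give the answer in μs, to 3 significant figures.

L = 125 × 8 = 1000 bits.
Transmission delay = L/R = 1000 / 6100000000 = 0.163934 μs.
Propagation delay = d/s = 12000 m / 194000000 m/s = 61.8557 μs.
Total = 62.0 μs.

62.0 μs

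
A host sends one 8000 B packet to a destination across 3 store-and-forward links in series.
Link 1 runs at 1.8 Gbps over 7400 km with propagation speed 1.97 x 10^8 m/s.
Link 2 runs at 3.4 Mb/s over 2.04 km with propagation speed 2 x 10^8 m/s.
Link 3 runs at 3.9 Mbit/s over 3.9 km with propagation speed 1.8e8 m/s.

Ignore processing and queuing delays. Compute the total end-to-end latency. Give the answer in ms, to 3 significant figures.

L = 8000 × 8 = 64000 bits.
Transmission delays (L/R per hop): 0.0355556, 18.8235, 16.4103 ms; sum = 35.2693 ms.
Propagation delays (d/s per hop): 37.5635, 0.0102, 0.0216667 ms; sum = 37.5953 ms.
End-to-end = 72.9 ms.

72.9 ms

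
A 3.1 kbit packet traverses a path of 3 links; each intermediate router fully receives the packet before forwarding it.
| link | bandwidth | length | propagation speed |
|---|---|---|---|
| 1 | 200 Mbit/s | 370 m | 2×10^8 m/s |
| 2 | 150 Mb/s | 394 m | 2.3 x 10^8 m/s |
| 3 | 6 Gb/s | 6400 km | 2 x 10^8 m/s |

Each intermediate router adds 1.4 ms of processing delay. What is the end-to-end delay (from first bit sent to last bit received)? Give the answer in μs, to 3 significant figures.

34800 μs

L = 3100 bits.
Transmission delays (L/R per hop): 15.5, 20.6667, 0.516667 μs; sum = 36.6833 μs.
Propagation delays (d/s per hop): 1.85, 1.71304, 32000 μs; sum = 32003.6 μs.
Processing at 2 router(s): 2 × 1.4 ms = 2800 μs.
End-to-end = 34800 μs.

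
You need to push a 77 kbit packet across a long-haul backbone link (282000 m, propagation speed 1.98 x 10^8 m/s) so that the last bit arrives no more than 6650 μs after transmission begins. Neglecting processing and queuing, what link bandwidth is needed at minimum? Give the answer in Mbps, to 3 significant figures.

Propagation delay = 282000 / 198000000 = 1424.24 μs.
Transmission budget = 6650 − 1424.24 = 5225.76 μs.
R ≥ L / t_tx = 77000 bits / 0.00522576 s = 14.7 Mbps.

14.7 Mbps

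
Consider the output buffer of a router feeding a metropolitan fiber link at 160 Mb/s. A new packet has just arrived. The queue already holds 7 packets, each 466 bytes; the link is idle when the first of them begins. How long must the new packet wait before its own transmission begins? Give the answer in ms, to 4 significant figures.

0.1631 ms

Each queued packet: L/R = 3728/160000000 = 0.0233 ms.
7 queued → 0.1631 ms.
Queuing delay = 0.1631 ms.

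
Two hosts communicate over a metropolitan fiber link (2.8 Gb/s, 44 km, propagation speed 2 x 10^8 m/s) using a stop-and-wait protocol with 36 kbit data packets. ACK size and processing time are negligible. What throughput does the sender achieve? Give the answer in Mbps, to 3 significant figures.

79.5 Mbps

t_tx = L/R = 36000/2800000000 = 1.28571e-05 s.
t_prop = 44000/200000000 = 0.00022 s; RTT = 0.00044 s.
Cycle = t_tx + RTT = 0.000452857 s.
Throughput = L / cycle = 36000 / 0.000452857 = 79.5 Mbps.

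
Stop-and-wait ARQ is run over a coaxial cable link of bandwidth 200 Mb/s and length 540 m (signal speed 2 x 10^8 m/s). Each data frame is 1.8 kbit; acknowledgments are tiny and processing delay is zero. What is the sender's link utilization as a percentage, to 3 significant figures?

62.5 %

t_tx = L/R = 1800/200000000 = 9e-06 s.
t_prop = 540/200000000 = 2.7e-06 s; RTT = 5.4e-06 s.
Cycle = t_tx + RTT = 1.44e-05 s.
Utilization = t_tx / cycle = 9e-06/1.44e-05 = 62.5 %.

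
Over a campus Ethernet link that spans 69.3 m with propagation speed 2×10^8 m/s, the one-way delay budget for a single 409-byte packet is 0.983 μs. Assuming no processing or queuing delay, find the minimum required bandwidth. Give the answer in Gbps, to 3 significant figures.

5.14 Gbps

L = 3272 bits.
Propagation delay = 69.3 / 200000000 = 0.3465 μs.
Transmission budget = 0.983 − 0.3465 = 0.6365 μs.
R ≥ L / t_tx = 3272 bits / 6.365e-07 s = 5.14 Gbps.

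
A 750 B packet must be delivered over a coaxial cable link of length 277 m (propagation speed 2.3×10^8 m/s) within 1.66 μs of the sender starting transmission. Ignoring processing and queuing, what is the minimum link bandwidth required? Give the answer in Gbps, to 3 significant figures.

L = 6000 bits.
Propagation delay = 277 / 2.3e+08 = 1.20435 μs.
Transmission budget = 1.66 − 1.20435 = 0.455652 μs.
R ≥ L / t_tx = 6000 bits / 4.55652e-07 s = 13.2 Gbps.

13.2 Gbps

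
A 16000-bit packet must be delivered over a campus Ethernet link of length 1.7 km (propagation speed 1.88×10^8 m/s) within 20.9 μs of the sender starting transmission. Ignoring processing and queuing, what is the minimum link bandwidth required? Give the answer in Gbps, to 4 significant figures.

1.349 Gbps

Propagation delay = 1700 / 188000000 = 9.04255 μs.
Transmission budget = 20.9 − 9.04255 = 11.8574 μs.
R ≥ L / t_tx = 16000 bits / 1.18574e-05 s = 1.349 Gbps.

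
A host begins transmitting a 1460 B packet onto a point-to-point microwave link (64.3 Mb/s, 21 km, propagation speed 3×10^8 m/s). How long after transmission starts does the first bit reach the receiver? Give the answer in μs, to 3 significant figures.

First bit experiences only propagation delay: d/s = 21000/300000000 = 70.0 μs.

70.0 μs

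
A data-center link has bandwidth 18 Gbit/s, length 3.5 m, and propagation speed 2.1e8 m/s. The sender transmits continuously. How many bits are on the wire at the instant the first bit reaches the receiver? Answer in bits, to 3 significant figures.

300 bits

Propagation delay = 3.5 / 210000000 = 1.66667e-08 s.
BDP = R × t_prop = 18000000000 × 1.66667e-08 = 300 bits.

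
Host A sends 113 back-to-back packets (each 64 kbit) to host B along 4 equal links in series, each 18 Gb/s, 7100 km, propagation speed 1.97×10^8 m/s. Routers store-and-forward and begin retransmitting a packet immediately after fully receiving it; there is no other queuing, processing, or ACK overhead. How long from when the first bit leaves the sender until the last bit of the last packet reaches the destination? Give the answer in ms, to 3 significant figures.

Per-hop transmission t_tx = L/R = 64000/18000000000 = 0.00355556 ms.
Per-hop propagation t_prop = 7100000/197000000 = 36.0406 ms.
Pipeline fill: first packet needs 4·t_tx to clear all hops; remaining 112 packets each add one t_tx.
Total = (4+113-1)·t_tx + 4·t_prop = 116·0.00355556 + 4·36.0406 = 145 ms.

145 ms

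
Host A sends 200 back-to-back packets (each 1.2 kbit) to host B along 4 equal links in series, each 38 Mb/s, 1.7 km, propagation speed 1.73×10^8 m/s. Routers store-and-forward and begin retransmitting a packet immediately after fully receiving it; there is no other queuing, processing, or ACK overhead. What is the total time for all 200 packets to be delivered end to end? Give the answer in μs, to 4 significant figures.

Per-hop transmission t_tx = L/R = 1200/38000000 = 31.5789 μs.
Per-hop propagation t_prop = 1700/173000000 = 9.82659 μs.
Pipeline fill: first packet needs 4·t_tx to clear all hops; remaining 199 packets each add one t_tx.
Total = (4+200-1)·t_tx + 4·t_prop = 203·31.5789 + 4·9.82659 = 6450 μs.

6450 μs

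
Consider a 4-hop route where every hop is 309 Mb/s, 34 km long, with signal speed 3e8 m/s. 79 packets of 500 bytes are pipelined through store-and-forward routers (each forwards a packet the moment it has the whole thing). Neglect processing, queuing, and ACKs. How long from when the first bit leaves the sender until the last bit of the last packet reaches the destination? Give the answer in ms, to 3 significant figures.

Per-hop transmission t_tx = L/R = 4000/309000000 = 0.012945 ms.
Per-hop propagation t_prop = 34000/300000000 = 0.113333 ms.
Pipeline fill: first packet needs 4·t_tx to clear all hops; remaining 78 packets each add one t_tx.
Total = (4+79-1)·t_tx + 4·t_prop = 82·0.012945 + 4·0.113333 = 1.51 ms.

1.51 ms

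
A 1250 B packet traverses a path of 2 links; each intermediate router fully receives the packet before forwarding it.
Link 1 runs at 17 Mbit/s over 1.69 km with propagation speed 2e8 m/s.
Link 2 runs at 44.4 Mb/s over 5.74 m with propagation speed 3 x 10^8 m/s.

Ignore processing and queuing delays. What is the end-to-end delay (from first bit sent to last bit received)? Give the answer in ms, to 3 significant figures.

L = 1250 × 8 = 10000 bits.
Transmission delays (L/R per hop): 0.588235, 0.225225 ms; sum = 0.813461 ms.
Propagation delays (d/s per hop): 0.00845, 1.91333e-05 ms; sum = 0.00846913 ms.
End-to-end = 0.822 ms.

0.822 ms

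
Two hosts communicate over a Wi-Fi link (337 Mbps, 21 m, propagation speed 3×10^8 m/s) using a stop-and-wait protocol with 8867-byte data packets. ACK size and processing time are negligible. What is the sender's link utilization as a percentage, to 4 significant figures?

99.93 %

t_tx = L/R = 70936/337000000 = 0.000210493 s.
t_prop = 21/300000000 = 7e-08 s; RTT = 1.4e-07 s.
Cycle = t_tx + RTT = 0.000210633 s.
Utilization = t_tx / cycle = 0.000210493/0.000210633 = 99.93 %.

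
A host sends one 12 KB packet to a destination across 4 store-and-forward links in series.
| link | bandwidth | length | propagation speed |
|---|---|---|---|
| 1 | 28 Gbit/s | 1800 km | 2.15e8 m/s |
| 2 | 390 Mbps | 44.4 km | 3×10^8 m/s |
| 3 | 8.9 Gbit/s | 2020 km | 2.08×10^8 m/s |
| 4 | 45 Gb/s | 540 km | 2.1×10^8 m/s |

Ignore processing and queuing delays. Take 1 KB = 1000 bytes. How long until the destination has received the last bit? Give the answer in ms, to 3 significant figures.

L = 96000 bits.
Transmission delays (L/R per hop): 0.00342857, 0.246154, 0.0107865, 0.00213333 ms; sum = 0.262502 ms.
Propagation delays (d/s per hop): 8.37209, 0.148, 9.71154, 2.57143 ms; sum = 20.8031 ms.
End-to-end = 21.1 ms.

21.1 ms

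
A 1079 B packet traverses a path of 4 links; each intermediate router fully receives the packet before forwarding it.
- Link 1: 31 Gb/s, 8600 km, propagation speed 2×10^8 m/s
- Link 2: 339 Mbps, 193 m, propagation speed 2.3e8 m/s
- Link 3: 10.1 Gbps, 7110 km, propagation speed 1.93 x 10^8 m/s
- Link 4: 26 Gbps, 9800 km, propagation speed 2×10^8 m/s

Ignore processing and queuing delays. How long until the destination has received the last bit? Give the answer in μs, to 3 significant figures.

129000 μs

L = 1079 × 8 = 8632 bits.
Transmission delays (L/R per hop): 0.278452, 25.4631, 0.854653, 0.332 μs; sum = 26.9282 μs.
Propagation delays (d/s per hop): 43000, 0.83913, 36839.4, 49000 μs; sum = 128840 μs.
End-to-end = 129000 μs.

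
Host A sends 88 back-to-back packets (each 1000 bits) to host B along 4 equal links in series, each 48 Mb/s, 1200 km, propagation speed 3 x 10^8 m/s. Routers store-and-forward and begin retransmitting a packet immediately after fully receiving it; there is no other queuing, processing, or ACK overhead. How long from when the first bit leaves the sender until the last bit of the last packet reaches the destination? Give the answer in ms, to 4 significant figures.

Per-hop transmission t_tx = L/R = 1000/48000000 = 0.0208333 ms.
Per-hop propagation t_prop = 1200000/300000000 = 4 ms.
Pipeline fill: first packet needs 4·t_tx to clear all hops; remaining 87 packets each add one t_tx.
Total = (4+88-1)·t_tx + 4·t_prop = 91·0.0208333 + 4·4 = 17.90 ms.

17.90 ms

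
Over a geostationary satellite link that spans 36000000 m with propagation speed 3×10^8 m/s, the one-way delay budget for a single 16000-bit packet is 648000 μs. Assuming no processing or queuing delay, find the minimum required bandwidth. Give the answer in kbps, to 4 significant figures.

Propagation delay = 36000000 / 300000000 = 120000 μs.
Transmission budget = 648000 − 120000 = 528000 μs.
R ≥ L / t_tx = 16000 bits / 0.528 s = 30.30 kbps.

30.30 kbps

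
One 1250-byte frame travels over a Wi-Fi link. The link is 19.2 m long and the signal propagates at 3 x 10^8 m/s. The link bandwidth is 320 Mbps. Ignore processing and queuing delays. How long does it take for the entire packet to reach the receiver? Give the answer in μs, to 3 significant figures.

31.3 μs

L = 1250 × 8 = 10000 bits.
Transmission delay = L/R = 10000 / 320000000 = 31.25 μs.
Propagation delay = d/s = 19.2 m / 300000000 m/s = 0.064 μs.
Total = 31.3 μs.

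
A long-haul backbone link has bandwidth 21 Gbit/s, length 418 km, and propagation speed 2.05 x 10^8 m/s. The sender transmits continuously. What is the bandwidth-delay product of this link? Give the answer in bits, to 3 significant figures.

42800000 bits

Propagation delay = 418000 / 2.05e+08 = 0.00203902 s.
BDP = R × t_prop = 21000000000 × 0.00203902 = 42819500 bits.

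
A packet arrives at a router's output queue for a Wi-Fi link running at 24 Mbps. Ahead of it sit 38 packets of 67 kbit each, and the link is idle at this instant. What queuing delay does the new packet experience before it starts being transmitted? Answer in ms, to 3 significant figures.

Each queued packet: L/R = 67000/24000000 = 2.79167 ms.
38 queued → 106.083 ms.
Queuing delay = 106 ms.

106 ms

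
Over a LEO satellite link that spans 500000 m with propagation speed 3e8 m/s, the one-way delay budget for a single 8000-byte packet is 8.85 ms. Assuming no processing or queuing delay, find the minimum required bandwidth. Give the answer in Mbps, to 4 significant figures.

L = 64000 bits.
Propagation delay = 500000 / 300000000 = 1.66667 ms.
Transmission budget = 8.85 − 1.66667 = 7.18333 ms.
R ≥ L / t_tx = 64000 bits / 0.00718333 s = 8.910 Mbps.

8.910 Mbps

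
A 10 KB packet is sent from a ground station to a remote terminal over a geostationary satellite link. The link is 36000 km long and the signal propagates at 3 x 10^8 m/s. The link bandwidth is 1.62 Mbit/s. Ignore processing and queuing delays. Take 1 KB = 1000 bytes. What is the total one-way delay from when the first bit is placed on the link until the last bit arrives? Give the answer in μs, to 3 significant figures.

169000 μs

L = 80000 bits.
Transmission delay = L/R = 80000 / 1620000 = 49382.7 μs.
Propagation delay = d/s = 36000000 m / 300000000 m/s = 120000 μs.
Total = 169000 μs.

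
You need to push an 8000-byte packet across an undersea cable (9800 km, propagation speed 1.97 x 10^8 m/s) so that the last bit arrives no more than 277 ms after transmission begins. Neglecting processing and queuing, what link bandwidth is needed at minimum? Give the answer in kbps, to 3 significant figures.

L = 64000 bits.
Propagation delay = 9800000 / 197000000 = 49.7462 ms.
Transmission budget = 277 − 49.7462 = 227.254 ms.
R ≥ L / t_tx = 64000 bits / 0.227254 s = 282 kbps.

282 kbps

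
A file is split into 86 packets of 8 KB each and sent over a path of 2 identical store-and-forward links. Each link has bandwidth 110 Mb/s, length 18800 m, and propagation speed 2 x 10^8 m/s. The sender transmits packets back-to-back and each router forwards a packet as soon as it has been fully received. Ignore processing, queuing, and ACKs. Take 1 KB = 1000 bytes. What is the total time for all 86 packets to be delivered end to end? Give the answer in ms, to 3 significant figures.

50.8 ms

Per-hop transmission t_tx = L/R = 64000/110000000 = 0.581818 ms.
Per-hop propagation t_prop = 18800/200000000 = 0.094 ms.
Pipeline fill: first packet needs 2·t_tx to clear all hops; remaining 85 packets each add one t_tx.
Total = (2+86-1)·t_tx + 2·t_prop = 87·0.581818 + 2·0.094 = 50.8 ms.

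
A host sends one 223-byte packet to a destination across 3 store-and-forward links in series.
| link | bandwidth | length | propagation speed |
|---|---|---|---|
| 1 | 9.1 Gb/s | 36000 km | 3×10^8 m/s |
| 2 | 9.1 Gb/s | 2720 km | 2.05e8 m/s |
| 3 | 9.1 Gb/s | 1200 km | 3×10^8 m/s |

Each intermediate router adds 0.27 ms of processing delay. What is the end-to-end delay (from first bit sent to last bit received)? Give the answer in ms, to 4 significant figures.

L = 223 × 8 = 1784 bits.
Transmission delay per hop = L/R = 1784/9100000000 = 0.000196044 ms; 3 hops → 0.000588132 ms.
Propagation delays (d/s per hop): 120, 13.2683, 4 ms; sum = 137.268 ms.
Processing at 2 router(s): 2 × 0.27 ms = 0.54 ms.
End-to-end = 137.8 ms.

137.8 ms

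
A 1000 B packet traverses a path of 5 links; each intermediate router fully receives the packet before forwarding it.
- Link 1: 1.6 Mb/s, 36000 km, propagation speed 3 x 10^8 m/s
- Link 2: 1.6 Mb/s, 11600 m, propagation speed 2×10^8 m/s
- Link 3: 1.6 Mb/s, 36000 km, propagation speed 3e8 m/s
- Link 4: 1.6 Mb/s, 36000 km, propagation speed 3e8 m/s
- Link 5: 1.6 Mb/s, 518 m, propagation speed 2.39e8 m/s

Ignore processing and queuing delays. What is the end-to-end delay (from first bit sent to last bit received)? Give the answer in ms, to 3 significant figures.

L = 1000 × 8 = 8000 bits.
Transmission delay per hop = L/R = 8000/1600000 = 5 ms; 5 hops → 25 ms.
Propagation delays (d/s per hop): 120, 0.058, 120, 120, 0.00216736 ms; sum = 360.06 ms.
End-to-end = 385 ms.

385 ms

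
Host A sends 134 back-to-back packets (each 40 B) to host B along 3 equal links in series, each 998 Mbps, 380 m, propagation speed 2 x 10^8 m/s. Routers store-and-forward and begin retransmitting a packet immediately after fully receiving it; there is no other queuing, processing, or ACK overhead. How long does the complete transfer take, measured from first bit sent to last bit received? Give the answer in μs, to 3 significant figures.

Per-hop transmission t_tx = L/R = 320/998000000 = 0.320641 μs.
Per-hop propagation t_prop = 380/200000000 = 1.9 μs.
Pipeline fill: first packet needs 3·t_tx to clear all hops; remaining 133 packets each add one t_tx.
Total = (3+134-1)·t_tx + 3·t_prop = 136·0.320641 + 3·1.9 = 49.3 μs.

49.3 μs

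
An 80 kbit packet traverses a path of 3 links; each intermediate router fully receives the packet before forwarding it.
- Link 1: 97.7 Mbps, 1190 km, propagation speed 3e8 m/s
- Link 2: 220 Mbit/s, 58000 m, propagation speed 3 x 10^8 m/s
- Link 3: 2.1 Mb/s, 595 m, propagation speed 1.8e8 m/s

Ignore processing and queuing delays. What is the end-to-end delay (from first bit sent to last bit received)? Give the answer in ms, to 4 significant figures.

43.44 ms

L = 80000 bits.
Transmission delays (L/R per hop): 0.818833, 0.363636, 38.0952 ms; sum = 39.2777 ms.
Propagation delays (d/s per hop): 3.96667, 0.193333, 0.00330556 ms; sum = 4.16331 ms.
End-to-end = 43.44 ms.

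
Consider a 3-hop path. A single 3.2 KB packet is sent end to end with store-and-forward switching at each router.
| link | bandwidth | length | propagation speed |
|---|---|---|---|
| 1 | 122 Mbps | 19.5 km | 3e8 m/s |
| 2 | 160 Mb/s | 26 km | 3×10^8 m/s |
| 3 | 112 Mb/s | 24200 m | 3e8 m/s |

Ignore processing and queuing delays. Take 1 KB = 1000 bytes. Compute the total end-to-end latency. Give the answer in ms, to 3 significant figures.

L = 25600 bits.
Transmission delays (L/R per hop): 0.209836, 0.16, 0.228571 ms; sum = 0.598407 ms.
Propagation delays (d/s per hop): 0.065, 0.0866667, 0.0806667 ms; sum = 0.232333 ms.
End-to-end = 0.831 ms.

0.831 ms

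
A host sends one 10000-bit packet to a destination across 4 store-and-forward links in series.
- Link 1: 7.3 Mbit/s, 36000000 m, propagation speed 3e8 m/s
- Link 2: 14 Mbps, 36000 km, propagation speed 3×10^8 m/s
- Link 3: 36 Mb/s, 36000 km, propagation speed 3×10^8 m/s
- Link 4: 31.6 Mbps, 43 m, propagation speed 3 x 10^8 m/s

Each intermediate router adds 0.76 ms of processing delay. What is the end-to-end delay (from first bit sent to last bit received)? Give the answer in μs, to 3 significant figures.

Transmission delays (L/R per hop): 1369.86, 714.286, 277.778, 316.456 μs; sum = 2678.38 μs.
Propagation delays (d/s per hop): 120000, 120000, 120000, 0.143333 μs; sum = 360000 μs.
Processing at 3 router(s): 3 × 0.76 ms = 2280 μs.
End-to-end = 365000 μs.

365000 μs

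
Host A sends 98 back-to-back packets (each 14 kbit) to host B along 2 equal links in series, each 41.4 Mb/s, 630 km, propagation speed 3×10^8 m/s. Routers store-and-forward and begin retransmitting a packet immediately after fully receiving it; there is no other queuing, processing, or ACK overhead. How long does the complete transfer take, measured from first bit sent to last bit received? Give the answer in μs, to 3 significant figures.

Per-hop transmission t_tx = L/R = 14000/41400000 = 338.164 μs.
Per-hop propagation t_prop = 630000/300000000 = 2100 μs.
Pipeline fill: first packet needs 2·t_tx to clear all hops; remaining 97 packets each add one t_tx.
Total = (2+98-1)·t_tx + 2·t_prop = 99·338.164 + 2·2100 = 37700 μs.

37700 μs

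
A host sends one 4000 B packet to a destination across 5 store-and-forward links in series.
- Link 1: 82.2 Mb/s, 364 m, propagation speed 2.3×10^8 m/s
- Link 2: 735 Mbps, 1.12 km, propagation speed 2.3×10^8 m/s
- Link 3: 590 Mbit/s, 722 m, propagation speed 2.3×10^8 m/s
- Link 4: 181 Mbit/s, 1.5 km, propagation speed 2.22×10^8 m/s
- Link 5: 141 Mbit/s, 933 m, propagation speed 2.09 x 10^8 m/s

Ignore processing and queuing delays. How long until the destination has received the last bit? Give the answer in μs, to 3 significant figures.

L = 4000 × 8 = 32000 bits.
Transmission delays (L/R per hop): 389.294, 43.5374, 54.2373, 176.796, 226.95 μs; sum = 890.815 μs.
Propagation delays (d/s per hop): 1.58261, 4.86957, 3.13913, 6.75676, 4.46411 μs; sum = 20.8122 μs.
End-to-end = 912 μs.

912 μs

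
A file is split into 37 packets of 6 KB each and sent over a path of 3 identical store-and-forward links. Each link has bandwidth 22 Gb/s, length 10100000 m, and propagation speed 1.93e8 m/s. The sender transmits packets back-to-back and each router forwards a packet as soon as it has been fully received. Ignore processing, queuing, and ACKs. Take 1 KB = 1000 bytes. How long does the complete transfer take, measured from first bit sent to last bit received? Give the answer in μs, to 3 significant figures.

Per-hop transmission t_tx = L/R = 48000/22000000000 = 2.18182 μs.
Per-hop propagation t_prop = 10100000/193000000 = 52331.6 μs.
Pipeline fill: first packet needs 3·t_tx to clear all hops; remaining 36 packets each add one t_tx.
Total = (3+37-1)·t_tx + 3·t_prop = 39·2.18182 + 3·52331.6 = 157000 μs.

157000 μs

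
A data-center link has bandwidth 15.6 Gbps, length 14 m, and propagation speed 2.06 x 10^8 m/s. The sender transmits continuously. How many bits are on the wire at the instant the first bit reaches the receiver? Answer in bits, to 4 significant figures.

1060 bits

Propagation delay = 14 / 206000000 = 6.79612e-08 s.
BDP = R × t_prop = 15600000000 × 6.79612e-08 = 1060.19 bits.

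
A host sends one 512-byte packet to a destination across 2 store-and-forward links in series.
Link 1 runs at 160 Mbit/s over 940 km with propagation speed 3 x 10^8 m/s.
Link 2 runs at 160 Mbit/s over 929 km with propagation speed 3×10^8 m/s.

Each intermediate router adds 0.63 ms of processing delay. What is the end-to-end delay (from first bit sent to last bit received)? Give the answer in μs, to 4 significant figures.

6911 μs

L = 512 × 8 = 4096 bits.
Transmission delay per hop = L/R = 4096/160000000 = 25.6 μs; 2 hops → 51.2 μs.
Propagation delays (d/s per hop): 3133.33, 3096.67 μs; sum = 6230 μs.
Processing at 1 router(s): 1 × 0.63 ms = 630 μs.
End-to-end = 6911 μs.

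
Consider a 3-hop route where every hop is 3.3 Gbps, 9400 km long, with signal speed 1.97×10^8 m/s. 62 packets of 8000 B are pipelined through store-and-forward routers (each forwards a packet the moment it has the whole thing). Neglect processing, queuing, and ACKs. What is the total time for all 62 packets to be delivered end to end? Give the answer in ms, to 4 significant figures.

144.4 ms

Per-hop transmission t_tx = L/R = 64000/3300000000 = 0.0193939 ms.
Per-hop propagation t_prop = 9400000/197000000 = 47.7157 ms.
Pipeline fill: first packet needs 3·t_tx to clear all hops; remaining 61 packets each add one t_tx.
Total = (3+62-1)·t_tx + 3·t_prop = 64·0.0193939 + 3·47.7157 = 144.4 ms.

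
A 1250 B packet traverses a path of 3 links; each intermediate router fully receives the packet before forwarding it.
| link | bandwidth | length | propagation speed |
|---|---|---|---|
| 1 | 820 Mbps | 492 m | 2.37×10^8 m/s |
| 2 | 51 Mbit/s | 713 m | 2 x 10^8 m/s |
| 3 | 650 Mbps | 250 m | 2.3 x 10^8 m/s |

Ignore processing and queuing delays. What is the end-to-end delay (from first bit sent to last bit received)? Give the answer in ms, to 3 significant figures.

L = 1250 × 8 = 10000 bits.
Transmission delays (L/R per hop): 0.0121951, 0.196078, 0.0153846 ms; sum = 0.223658 ms.
Propagation delays (d/s per hop): 0.00207595, 0.003565, 0.00108696 ms; sum = 0.00672791 ms.
End-to-end = 0.230 ms.

0.230 ms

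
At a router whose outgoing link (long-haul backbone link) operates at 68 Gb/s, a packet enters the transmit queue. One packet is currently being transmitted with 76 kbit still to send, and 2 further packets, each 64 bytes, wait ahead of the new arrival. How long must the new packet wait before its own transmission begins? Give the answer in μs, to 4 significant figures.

Each queued packet: L/R = 512/68000000000 = 0.00752941 μs.
2 queued → 0.0150588 μs.
Plus remaining 76000 bits of current packet: 1.11765 μs.
Queuing delay = 1.133 μs.

1.133 μs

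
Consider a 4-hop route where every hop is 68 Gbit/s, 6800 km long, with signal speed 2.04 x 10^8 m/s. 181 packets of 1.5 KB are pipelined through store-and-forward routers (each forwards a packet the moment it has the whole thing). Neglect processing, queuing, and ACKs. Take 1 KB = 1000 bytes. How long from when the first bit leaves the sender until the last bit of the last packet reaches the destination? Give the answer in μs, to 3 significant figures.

133000 μs

Per-hop transmission t_tx = L/R = 12000/68000000000 = 0.176471 μs.
Per-hop propagation t_prop = 6800000/204000000 = 33333.3 μs.
Pipeline fill: first packet needs 4·t_tx to clear all hops; remaining 180 packets each add one t_tx.
Total = (4+181-1)·t_tx + 4·t_prop = 184·0.176471 + 4·33333.3 = 133000 μs.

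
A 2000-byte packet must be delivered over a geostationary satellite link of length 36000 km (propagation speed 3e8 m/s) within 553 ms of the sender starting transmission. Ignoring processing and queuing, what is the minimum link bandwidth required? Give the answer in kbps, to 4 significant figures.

L = 16000 bits.
Propagation delay = 36000000 / 300000000 = 120 ms.
Transmission budget = 553 − 120 = 433 ms.
R ≥ L / t_tx = 16000 bits / 0.433 s = 36.95 kbps.

36.95 kbps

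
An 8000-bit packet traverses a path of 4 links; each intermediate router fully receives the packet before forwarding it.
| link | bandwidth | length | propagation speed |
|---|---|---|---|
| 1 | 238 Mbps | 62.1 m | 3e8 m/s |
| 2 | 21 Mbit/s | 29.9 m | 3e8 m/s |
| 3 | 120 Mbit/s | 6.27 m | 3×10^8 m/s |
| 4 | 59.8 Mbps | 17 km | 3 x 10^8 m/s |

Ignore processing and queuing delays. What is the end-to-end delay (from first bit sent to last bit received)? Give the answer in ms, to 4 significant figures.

0.6720 ms

Transmission delays (L/R per hop): 0.0336134, 0.380952, 0.0666667, 0.133779 ms; sum = 0.615012 ms.
Propagation delays (d/s per hop): 0.000207, 9.96667e-05, 2.09e-05, 0.0566667 ms; sum = 0.0569942 ms.
End-to-end = 0.6720 ms.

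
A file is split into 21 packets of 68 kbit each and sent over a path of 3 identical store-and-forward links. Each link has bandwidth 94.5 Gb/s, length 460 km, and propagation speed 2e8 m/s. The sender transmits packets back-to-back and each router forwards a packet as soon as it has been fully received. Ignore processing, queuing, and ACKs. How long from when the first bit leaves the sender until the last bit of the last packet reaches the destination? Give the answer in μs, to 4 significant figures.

6917 μs

Per-hop transmission t_tx = L/R = 68000/94500000000 = 0.719577 μs.
Per-hop propagation t_prop = 460000/200000000 = 2300 μs.
Pipeline fill: first packet needs 3·t_tx to clear all hops; remaining 20 packets each add one t_tx.
Total = (3+21-1)·t_tx + 3·t_prop = 23·0.719577 + 3·2300 = 6917 μs.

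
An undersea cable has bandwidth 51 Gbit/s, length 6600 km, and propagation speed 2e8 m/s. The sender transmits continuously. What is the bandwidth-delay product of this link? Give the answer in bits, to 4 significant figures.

1683000000 bits

Propagation delay = 6600000 / 200000000 = 0.033 s.
BDP = R × t_prop = 51000000000 × 0.033 = 1683000000 bits.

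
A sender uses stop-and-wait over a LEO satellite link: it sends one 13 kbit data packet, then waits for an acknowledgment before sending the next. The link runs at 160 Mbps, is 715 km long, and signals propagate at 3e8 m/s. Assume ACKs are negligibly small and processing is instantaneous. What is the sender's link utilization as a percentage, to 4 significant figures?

1.676 %

t_tx = L/R = 13000/160000000 = 8.125e-05 s.
t_prop = 715000/300000000 = 0.00238333 s; RTT = 0.00476667 s.
Cycle = t_tx + RTT = 0.00484792 s.
Utilization = t_tx / cycle = 8.125e-05/0.00484792 = 1.676 %.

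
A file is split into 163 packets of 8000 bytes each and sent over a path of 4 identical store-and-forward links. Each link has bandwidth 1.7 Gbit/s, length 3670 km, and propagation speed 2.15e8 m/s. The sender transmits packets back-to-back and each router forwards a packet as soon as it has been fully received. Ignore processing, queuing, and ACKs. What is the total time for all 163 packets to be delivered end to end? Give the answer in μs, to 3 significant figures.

Per-hop transmission t_tx = L/R = 64000/1700000000 = 37.6471 μs.
Per-hop propagation t_prop = 3670000/215000000 = 17069.8 μs.
Pipeline fill: first packet needs 4·t_tx to clear all hops; remaining 162 packets each add one t_tx.
Total = (4+163-1)·t_tx + 4·t_prop = 166·37.6471 + 4·17069.8 = 74500 μs.

74500 μs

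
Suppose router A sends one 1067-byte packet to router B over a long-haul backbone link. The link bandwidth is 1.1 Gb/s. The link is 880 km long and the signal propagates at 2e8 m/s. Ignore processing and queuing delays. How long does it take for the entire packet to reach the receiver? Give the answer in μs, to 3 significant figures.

L = 1067 × 8 = 8536 bits.
Transmission delay = L/R = 8536 / 1100000000 = 7.76 μs.
Propagation delay = d/s = 880000 m / 200000000 m/s = 4400 μs.
Total = 4410 μs.

4410 μs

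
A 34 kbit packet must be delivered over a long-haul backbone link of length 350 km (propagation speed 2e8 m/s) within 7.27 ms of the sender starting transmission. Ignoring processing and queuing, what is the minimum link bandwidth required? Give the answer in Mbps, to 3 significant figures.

Propagation delay = 350000 / 200000000 = 1.75 ms.
Transmission budget = 7.27 − 1.75 = 5.52 ms.
R ≥ L / t_tx = 34000 bits / 0.00552 s = 6.16 Mbps.

6.16 Mbps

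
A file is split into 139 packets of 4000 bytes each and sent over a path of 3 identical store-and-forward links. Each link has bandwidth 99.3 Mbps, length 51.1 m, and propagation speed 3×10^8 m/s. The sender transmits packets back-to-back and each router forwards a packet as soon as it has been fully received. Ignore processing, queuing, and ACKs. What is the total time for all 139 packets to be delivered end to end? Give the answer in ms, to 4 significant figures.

45.44 ms

Per-hop transmission t_tx = L/R = 32000/99300000 = 0.322256 ms.
Per-hop propagation t_prop = 51.1/300000000 = 0.000170333 ms.
Pipeline fill: first packet needs 3·t_tx to clear all hops; remaining 138 packets each add one t_tx.
Total = (3+139-1)·t_tx + 3·t_prop = 141·0.322256 + 3·0.000170333 = 45.44 ms.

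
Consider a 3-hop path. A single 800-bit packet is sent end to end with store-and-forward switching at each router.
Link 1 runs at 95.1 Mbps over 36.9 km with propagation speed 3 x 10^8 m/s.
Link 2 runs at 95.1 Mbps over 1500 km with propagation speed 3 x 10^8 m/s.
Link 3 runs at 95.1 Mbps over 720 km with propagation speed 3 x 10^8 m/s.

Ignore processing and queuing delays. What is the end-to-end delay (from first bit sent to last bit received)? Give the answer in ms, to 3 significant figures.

7.55 ms

Transmission delay per hop = L/R = 800/95100000 = 0.0084122 ms; 3 hops → 0.0252366 ms.
Propagation delays (d/s per hop): 0.123, 5, 2.4 ms; sum = 7.523 ms.
End-to-end = 7.55 ms.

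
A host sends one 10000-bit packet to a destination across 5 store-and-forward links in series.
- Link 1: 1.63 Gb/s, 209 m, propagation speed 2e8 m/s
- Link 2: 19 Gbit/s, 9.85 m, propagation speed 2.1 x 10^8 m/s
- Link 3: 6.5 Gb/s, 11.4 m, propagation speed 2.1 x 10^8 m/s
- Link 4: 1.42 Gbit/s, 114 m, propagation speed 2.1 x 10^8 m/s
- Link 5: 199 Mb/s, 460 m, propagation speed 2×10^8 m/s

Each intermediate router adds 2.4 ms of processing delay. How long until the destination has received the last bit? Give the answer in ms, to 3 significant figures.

9.67 ms

Transmission delays (L/R per hop): 0.00613497, 0.000526316, 0.00153846, 0.00704225, 0.0502513 ms; sum = 0.0654933 ms.
Propagation delays (d/s per hop): 0.001045, 4.69048e-05, 5.42857e-05, 0.000542857, 0.0023 ms; sum = 0.00398905 ms.
Processing at 4 router(s): 4 × 2.4 ms = 9.6 ms.
End-to-end = 9.67 ms.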